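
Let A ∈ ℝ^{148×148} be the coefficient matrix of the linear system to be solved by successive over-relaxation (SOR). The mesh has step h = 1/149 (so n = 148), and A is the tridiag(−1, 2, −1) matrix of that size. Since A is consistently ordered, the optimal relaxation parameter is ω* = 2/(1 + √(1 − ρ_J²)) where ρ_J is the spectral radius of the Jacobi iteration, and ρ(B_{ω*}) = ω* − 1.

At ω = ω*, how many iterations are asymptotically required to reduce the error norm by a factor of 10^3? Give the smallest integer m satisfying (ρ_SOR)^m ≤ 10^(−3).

m = 164

B_J for the 148×148 system has eigenvalues cos(kπ/149); ρ_J = cos(π/149) = 0.9997777.
√(1−ρ_J²) = |sin(π/149)| = 0.0210830
ω* = 2/(1 + 0.0210830) = 2/1.0210830 = 1.9587046.
ρ_SOR = ω* − 1 = 1.9587046 − 1 = 0.9587046.
ρ_SOR^m ≤ 10^(−3) ⇔ m ≥ 3·ln10/(−ln 0.9587046) = 6.90776/0.0421723 = 163.799; m = ⌈163.799⌉ = 164.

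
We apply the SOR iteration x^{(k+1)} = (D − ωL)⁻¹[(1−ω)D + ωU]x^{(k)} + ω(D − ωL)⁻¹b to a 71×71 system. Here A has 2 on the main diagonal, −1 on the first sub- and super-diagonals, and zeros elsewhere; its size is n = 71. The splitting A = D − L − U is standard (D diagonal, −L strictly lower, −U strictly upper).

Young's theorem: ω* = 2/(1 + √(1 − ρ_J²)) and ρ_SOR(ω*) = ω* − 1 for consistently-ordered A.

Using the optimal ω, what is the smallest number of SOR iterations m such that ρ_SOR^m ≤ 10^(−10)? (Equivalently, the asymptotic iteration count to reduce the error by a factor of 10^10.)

m = 264

ρ_J = max_k |cos(kπ/72)| = cos(π/72) = 0.9990482
1 − cos²(π/72) = sin²(π/72) ⇒ √(1−ρ_J²) = sin(π/72) = 0.0436194.
Then 2/(1+√(1−ρ_J²)) = 2/(1+0.0436194); ω* = 2/1.0436194 = 1.9164075.
At ω = 1.9164075 every |λ(B_ω)| = ω−1, so ρ_SOR = 0.9164075.
Need (0.9164075)^m ≤ 10^(−10): m ≥ 10·ln10/|ln 0.9164075| = 23.0259/0.0872941 = 263.774 ⇒ m = 264.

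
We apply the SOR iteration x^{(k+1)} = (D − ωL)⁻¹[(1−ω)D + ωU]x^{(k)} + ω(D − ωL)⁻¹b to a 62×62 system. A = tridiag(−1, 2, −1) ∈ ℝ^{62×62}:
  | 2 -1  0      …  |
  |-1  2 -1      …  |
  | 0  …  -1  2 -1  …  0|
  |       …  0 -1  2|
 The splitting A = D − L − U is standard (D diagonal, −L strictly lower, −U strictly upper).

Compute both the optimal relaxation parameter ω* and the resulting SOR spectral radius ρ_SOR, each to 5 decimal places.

ω* = 1.90504, ρ_SOR = 0.90504

½·tridiag(1,0,1) at n=62: λ_k = cos(kπ/63); max |λ| at k=1 ⇒ ρ_J = cos(π/63) ≈ 0.99876.
√(1 − cos²(π/63)) = sin(π/63) ≈ 0.049846.
So ω* = 2/1.049846 = 1.90504 (Young).
ρ(B_{ω*}) = ω*−1 = 0.90504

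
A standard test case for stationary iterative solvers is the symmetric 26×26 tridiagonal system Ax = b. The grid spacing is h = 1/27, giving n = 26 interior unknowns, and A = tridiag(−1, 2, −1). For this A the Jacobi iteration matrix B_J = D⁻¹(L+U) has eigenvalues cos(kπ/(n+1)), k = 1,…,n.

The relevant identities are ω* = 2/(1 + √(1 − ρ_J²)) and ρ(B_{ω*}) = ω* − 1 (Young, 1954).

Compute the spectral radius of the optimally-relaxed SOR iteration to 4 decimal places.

ρ_SOR = 0.7920

spectrum of D⁻¹(L+U) = {cos(kπ/27) : 1≤k≤26}; ρ_J = cos(π/27) = 0.9932.
√(1 − cos²(π/27)) = sin(π/27) ≈ 0.11609.
So ω* = 2/1.11609 = 1.7920 (Young).
and ρ(B_{ω*}) = 1.7920 − 1 = 0.7920.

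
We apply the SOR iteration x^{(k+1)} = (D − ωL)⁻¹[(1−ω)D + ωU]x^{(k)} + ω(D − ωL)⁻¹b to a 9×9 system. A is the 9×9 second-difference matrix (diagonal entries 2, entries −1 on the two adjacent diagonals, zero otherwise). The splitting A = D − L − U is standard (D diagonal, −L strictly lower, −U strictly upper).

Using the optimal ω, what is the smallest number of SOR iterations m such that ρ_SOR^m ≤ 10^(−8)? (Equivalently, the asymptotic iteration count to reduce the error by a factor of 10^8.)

m = 29

spectrum of D⁻¹(L+U) = {cos(kπ/10) : 1≤k≤9}; ρ_J = cos(π/10) = 0.9510565.
√(1−ρ_J²) = |sin(π/10)| = 0.3090170
ω* = 2/(1 + 0.3090170) = 2/1.3090170 = 1.5278640.
and ρ(B_{ω*}) = 1.5278640 − 1 = 0.5278640.
ρ_SOR^m ≤ 10^(−8) ⇔ m ≥ 8·ln10/(−ln 0.5278640) = 18.4207/0.638917 = 28.831; m = ⌈28.831⌉ = 29.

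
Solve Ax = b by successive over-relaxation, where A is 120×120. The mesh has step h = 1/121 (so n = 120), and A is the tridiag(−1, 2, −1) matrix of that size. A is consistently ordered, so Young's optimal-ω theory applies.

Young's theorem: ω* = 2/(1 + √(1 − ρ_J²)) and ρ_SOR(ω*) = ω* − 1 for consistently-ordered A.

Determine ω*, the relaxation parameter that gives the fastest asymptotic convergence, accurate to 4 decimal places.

n=120: λ(B_J) = 1 − λ(A)/2 = cos(kπ/121); k=1 gives ρ_J = 0.9997.
√(1−ρ_J²) simplifies to sin(π/121) = 0.02596.
ω* = 2/(1+0.02596) = 1.9494
ρ_SOR = ω* − 1 ≈ 0.9494.

ω* = 1.9494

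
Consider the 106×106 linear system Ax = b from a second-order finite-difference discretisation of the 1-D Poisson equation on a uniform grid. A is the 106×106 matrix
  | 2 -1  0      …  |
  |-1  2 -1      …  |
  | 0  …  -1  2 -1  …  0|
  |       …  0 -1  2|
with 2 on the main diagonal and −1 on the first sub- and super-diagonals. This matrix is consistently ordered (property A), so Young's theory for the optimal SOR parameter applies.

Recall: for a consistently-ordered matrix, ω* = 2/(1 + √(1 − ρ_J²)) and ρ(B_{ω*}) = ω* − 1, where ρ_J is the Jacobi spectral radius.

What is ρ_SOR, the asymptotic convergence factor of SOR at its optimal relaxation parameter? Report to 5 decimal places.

ρ_SOR = 0.94296

spectrum of D⁻¹(L+U) = {cos(kπ/107) : 1≤k≤106}; ρ_J = cos(π/107) = 0.99957.
1 − cos²(π/107) = sin²(π/107) ⇒ √(1−ρ_J²) = sin(π/107) = 0.029356.
ω* = 2 / (1 + 0.029356) = 2 / 1.029356 ≈ 1.94296.
ρ_SOR = ω* − 1 ≈ 0.94296.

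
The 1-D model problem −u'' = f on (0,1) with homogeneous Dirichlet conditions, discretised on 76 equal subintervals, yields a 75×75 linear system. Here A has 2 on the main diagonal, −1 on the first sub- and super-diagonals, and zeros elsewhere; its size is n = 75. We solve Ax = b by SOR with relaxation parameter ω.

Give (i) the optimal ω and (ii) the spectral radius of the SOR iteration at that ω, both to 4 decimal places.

With n=75, ρ(Jacobi) = cos(π/76) = 0.9991.
√(1−ρ_J²) simplifies to sin(π/76) = 0.04132.
[ω*] 2 ÷ (1 + 0.04132) = 2 ÷ 1.04132 = 1.9206.
[ρ_SOR] ω* − 1 = 0.9206.

ω* = 1.9206, ρ_SOR = 0.9206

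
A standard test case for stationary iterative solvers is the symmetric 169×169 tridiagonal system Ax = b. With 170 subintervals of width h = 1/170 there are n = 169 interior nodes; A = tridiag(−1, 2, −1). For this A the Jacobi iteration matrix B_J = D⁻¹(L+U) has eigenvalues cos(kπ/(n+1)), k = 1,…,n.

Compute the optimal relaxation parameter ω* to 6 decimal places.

ω* = 1.963713

B_J for the 169×169 system has eigenvalues cos(kπ/170); ρ_J = cos(π/170) = 0.999829.
1 − cos²(π/170) = sin²(π/170) ⇒ √(1−ρ_J²) = sin(π/170) = 0.0184789.
ω* = 2/(1+0.0184789) = 1.963713
ρ(B_{ω*}) = ω*−1 = 0.963713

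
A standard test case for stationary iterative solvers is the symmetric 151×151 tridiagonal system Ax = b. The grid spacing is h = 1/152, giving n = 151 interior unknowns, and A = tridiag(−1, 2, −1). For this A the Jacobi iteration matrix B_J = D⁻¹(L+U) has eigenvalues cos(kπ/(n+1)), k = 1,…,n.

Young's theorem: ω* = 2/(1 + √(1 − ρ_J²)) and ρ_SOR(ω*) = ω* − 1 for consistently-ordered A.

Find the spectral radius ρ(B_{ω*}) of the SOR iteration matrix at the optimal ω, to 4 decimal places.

ρ_SOR = 0.9595

[ρ_J] n=151: ρ(B_J) = cos(π/(n+1)) = cos(π/152) = 0.9998.
√(1 − cos²(π/152)) = sin(π/152) ≈ 0.02067.
ω* = 2/(1+0.02067) = 1.9595
ρ(B_{ω*}) = ω*−1 = 0.9595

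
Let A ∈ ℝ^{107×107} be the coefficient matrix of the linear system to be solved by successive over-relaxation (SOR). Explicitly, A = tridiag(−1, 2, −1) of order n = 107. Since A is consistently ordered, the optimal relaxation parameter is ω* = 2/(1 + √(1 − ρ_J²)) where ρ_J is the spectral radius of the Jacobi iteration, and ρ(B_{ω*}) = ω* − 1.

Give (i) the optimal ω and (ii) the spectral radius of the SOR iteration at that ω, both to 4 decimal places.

ρ_J = max_k |cos(kπ/108)| = cos(π/108) = 0.9996
√(1−ρ_J²) simplifies to sin(π/108) = 0.02908.
ω* = 2/(1+0.02908) = 1.9435
[ρ_SOR] ω* − 1 = 0.9435.

ω* = 1.9435, ρ_SOR = 0.9435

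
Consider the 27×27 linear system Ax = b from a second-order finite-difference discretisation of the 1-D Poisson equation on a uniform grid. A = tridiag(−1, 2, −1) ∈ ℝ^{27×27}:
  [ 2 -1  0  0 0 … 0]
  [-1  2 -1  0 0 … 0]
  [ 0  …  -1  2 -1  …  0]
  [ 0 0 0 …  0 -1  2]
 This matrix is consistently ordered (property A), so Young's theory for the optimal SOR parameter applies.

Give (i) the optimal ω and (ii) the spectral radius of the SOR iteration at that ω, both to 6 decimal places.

ω* = 1.798619, ρ_SOR = 0.798619

[ρ_J] n=27: ρ(B_J) = cos(π/(n+1)) = cos(π/28) = 0.993712.
√(1 − cos²(π/28)) = sin(π/28) ≈ 0.1119645.
ω* = 2/(1+0.1119645) = 1.798619
ρ_SOR = ω* − 1 = 1.798619 − 1 = 0.798619.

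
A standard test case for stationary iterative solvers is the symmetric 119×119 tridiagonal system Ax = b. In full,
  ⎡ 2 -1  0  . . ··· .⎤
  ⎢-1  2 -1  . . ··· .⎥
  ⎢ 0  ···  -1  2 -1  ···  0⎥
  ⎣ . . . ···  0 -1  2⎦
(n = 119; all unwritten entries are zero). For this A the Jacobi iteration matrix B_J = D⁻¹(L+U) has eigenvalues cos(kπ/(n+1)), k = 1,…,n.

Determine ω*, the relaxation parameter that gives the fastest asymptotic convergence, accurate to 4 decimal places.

ω* = 1.9490

[ρ_J] n=119: ρ(B_J) = cos(π/(n+1)) = cos(π/120) = 0.9997.
root = sin(π/120) = 0.02618  (since 1−cos² = sin²).
ω* = 2/(1 + 0.02618) = 2/1.02618 = 1.9490.
ρ_SOR = ω* − 1 = 1.9490 − 1 = 0.9490.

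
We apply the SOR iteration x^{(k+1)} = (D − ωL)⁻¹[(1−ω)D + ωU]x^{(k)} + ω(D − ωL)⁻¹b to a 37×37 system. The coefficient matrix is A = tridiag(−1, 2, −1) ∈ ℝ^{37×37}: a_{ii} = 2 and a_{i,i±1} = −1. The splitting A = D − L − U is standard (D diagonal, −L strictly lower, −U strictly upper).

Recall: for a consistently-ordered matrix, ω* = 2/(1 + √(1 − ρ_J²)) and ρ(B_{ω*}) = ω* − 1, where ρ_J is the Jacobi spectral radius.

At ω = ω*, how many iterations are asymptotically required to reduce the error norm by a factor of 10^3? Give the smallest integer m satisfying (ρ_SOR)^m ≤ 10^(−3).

m = 42

[ρ_J] n=37: ρ(B_J) = cos(π/(n+1)) = cos(π/38) = 0.9965845.
1 − cos²(π/38) = sin²(π/38) ⇒ √(1−ρ_J²) = sin(π/38) = 0.0825793.
ω* = 2 / (1 + 0.0825793) = 2 / 1.0825793 ≈ 1.8474397.
[ρ_SOR] ω* − 1 = 0.8474397.
ρ_SOR^m ≤ 10^(−3) ⇔ m ≥ 3·ln10/(−ln 0.8474397) = 6.90776/0.165536 = 41.730; m = ⌈41.730⌉ = 42.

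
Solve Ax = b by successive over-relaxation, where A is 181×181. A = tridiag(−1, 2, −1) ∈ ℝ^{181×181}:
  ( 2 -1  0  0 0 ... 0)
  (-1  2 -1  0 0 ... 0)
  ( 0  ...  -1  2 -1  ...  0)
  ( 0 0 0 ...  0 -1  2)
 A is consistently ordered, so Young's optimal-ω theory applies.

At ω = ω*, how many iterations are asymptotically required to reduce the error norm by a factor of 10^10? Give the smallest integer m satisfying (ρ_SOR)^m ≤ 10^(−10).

m = 667

ρ_J = max_k |cos(kπ/182)| = cos(π/182) = 0.9998510
√(1−ρ_J²) simplifies to sin(π/182) = 0.0172606.
ω* = 2/(1 + 0.0172606) = 2/1.0172606 = 1.9660645.
Hence ρ(B_{ω*}) = 1.9660645 − 1 = 0.9660645.
(0.9660645)^m ≤ 10^{−10}  ⇒  m·ln(0.9660645) ≤ −10·ln10  ⇒  m ≥ 666.940  ⇒  m = 667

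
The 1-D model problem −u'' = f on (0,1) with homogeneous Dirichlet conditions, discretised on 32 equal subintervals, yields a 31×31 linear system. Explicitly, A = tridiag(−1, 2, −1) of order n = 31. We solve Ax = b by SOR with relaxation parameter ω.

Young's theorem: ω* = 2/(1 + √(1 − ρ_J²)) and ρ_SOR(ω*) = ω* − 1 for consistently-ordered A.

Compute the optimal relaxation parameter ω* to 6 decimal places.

½·tridiag(1,0,1) at n=31: λ_k = cos(kπ/32); max |λ| at k=1 ⇒ ρ_J = cos(π/32) ≈ 0.995185.
1 − cos²(π/32) = sin²(π/32) ⇒ √(1−ρ_J²) = sin(π/32) = 0.0980171.
ω* = 2/(1+0.0980171) = 1.821465
ρ_SOR = ω* − 1 ≈ 0.821465.

ω* = 1.821465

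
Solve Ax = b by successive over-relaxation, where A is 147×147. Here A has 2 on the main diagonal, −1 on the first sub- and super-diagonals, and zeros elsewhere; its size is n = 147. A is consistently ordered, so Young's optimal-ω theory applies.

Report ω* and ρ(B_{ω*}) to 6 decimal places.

B_J for the 147×147 system has eigenvalues cos(kπ/148); ρ_J = cos(π/148) = 0.999775.
√(1−ρ_J²) = |sin(π/148)| = 0.0212254
[ω*] 2 ÷ (1 + 0.0212254) = 2 ÷ 1.0212254 = 1.958432.
ρ_SOR = ω* − 1 = 1.958432 − 1 = 0.958432.

ω* = 1.958432, ρ_SOR = 0.958432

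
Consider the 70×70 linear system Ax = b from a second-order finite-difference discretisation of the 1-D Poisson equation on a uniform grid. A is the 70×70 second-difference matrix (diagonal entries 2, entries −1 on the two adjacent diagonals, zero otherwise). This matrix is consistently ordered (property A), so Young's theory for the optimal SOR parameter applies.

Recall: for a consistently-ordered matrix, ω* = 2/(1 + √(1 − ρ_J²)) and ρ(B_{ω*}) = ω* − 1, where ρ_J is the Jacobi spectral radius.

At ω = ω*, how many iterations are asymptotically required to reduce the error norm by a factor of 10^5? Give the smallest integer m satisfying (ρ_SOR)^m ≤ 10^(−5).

m = 131

[ρ_J] n=70: ρ(B_J) = cos(π/(n+1)) = cos(π/71) = 0.9990212.
root = sin(π/71) = 0.0442333  (since 1−cos² = sin²).
ω* = 2/(1 + 0.0442333) = 2/1.0442333 = 1.9152808.
ρ(B_{ω*}) = ω*−1 = 0.9152808
(0.9152808)^m ≤ 10^{−5}  ⇒  m·ln(0.9152808) ≤ −5·ln10  ⇒  m ≥ 130.053  ⇒  m = 131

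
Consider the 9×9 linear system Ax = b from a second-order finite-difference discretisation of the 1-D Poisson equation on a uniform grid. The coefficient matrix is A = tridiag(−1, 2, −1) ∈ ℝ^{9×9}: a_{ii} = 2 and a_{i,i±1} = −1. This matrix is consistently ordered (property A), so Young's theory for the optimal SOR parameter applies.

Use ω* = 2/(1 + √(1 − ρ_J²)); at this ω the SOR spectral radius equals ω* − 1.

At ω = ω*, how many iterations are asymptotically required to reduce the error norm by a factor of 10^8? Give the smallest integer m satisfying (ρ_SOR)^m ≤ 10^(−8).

m = 29

[ρ_J] n=9: ρ(B_J) = cos(π/(n+1)) = cos(π/10) = 0.9510565.
√(1−ρ_J²) simplifies to sin(π/10) = 0.3090170.
ω* = 2/(1 + 0.3090170) = 2/1.3090170 = 1.5278640.
ρ(B_{ω*}) = ω*−1 = 0.5278640
8·ln10 = 18.4207; −ln(0.5278640) = 0.638917; m = ⌈18.4207/0.638917⌉ = ⌈28.831⌉ = 29.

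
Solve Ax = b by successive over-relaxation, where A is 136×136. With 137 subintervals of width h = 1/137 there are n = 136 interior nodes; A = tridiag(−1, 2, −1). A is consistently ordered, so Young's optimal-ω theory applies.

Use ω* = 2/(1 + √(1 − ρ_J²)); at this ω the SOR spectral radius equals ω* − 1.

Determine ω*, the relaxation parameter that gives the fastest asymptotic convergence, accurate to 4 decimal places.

spectrum of D⁻¹(L+U) = {cos(kπ/137) : 1≤k≤136}; ρ_J = cos(π/137) = 0.9997.
√(1 − cos²(π/137)) = sin(π/137) ≈ 0.02293.
[ω*] 2 ÷ (1 + 0.02293) = 2 ÷ 1.02293 = 1.9552.
and ρ(B_{ω*}) = 1.9552 − 1 = 0.9552.

ω* = 1.9552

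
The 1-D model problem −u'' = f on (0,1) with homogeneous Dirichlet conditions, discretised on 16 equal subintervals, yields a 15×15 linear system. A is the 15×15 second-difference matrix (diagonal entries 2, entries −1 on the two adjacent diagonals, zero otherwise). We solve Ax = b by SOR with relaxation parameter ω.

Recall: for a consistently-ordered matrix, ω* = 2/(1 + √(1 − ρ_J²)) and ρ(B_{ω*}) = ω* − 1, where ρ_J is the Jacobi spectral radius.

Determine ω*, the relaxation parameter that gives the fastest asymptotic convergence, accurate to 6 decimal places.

With n=15, ρ(Jacobi) = cos(π/16) = 0.980785.
root = sin(π/16) = 0.1950903  (since 1−cos² = sin²).
Then 2/(1+√(1−ρ_J²)) = 2/(1+0.1950903); ω* = 2/1.1950903 = 1.673514.
Hence ρ(B_{ω*}) = 1.673514 − 1 = 0.673514.

ω* = 1.673514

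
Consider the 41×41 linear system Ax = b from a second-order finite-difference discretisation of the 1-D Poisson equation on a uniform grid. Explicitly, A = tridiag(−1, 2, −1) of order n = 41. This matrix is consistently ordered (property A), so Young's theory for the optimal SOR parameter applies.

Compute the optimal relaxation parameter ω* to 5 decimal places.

½·tridiag(1,0,1) at n=41: λ_k = cos(kπ/42); max |λ| at k=1 ⇒ ρ_J = cos(π/42) ≈ 0.99720.
√(1 − cos²(π/42)) = sin(π/42) ≈ 0.074730.
[ω*] 2 ÷ (1 + 0.074730) = 2 ÷ 1.074730 = 1.86093.
At ω = 1.86093 every |λ(B_ω)| = ω−1, so ρ_SOR = 0.86093.

ω* = 1.86093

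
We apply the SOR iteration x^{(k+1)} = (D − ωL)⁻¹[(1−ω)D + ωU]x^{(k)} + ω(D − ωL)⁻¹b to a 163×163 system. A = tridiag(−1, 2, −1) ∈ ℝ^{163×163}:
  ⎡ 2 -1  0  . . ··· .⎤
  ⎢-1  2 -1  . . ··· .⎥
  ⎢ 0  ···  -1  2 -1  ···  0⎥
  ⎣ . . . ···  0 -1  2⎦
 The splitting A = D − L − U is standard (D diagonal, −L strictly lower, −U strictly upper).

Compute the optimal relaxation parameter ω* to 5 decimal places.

B_J for the 163×163 system has eigenvalues cos(kπ/164); ρ_J = cos(π/164) = 0.99982.
√(1−ρ_J²) simplifies to sin(π/164) = 0.019155.
[ω*] 2 ÷ (1 + 0.019155) = 2 ÷ 1.019155 = 1.96241.
ρ_SOR = ω* − 1 = 1.96241 − 1 = 0.96241.

ω* = 1.96241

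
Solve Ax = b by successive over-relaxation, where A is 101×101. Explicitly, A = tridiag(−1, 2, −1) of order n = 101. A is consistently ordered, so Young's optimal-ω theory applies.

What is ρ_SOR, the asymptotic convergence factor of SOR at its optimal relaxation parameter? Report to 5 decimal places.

½·tridiag(1,0,1) at n=101: λ_k = cos(kπ/102); max |λ| at k=1 ⇒ ρ_J = cos(π/102) ≈ 0.99953.
√(1−ρ_J²) simplifies to sin(π/102) = 0.030795.
ω* = 2 / (1 + 0.030795) = 2 / 1.030795 ≈ 1.94025.
ρ(B_{ω*}) = ω*−1 = 0.94025

ρ_SOR = 0.94025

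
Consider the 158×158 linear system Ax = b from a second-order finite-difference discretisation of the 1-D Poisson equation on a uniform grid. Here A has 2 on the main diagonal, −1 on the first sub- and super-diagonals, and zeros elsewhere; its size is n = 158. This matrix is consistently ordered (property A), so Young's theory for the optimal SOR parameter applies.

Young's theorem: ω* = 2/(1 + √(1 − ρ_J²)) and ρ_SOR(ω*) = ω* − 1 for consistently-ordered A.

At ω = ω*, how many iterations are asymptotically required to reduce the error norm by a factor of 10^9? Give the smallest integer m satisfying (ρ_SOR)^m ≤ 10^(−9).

spectrum of D⁻¹(L+U) = {cos(kπ/159) : 1≤k≤158}; ρ_J = cos(π/159) = 0.9998048.
1 − cos²(π/159) = sin²(π/159) ⇒ √(1−ρ_J²) = sin(π/159) = 0.0197572.
[ω*] 2 ÷ (1 + 0.0197572) = 2 ÷ 1.0197572 = 1.9612512.
Hence ρ(B_{ω*}) = 1.9612512 − 1 = 0.9612512.
Need (0.9612512)^m ≤ 10^(−9): m ≥ 9·ln10/|ln 0.9612512| = 20.7233/0.0395195 = 524.382 ⇒ m = 525.

m = 525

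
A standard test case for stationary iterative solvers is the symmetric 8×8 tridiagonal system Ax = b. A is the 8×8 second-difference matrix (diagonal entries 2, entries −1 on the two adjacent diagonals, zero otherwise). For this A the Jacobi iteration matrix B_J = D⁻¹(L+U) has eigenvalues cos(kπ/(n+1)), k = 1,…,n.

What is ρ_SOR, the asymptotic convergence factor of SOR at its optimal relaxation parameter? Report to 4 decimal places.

With n=8, ρ(Jacobi) = cos(π/9) = 0.9397.
√(1 − cos²(π/9)) = sin(π/9) ≈ 0.34202.
Young: ω* = 2/(1+√(1−ρ_J²)) = 2/(1+0.34202) = 2/1.34202 = 1.4903.
ρ_SOR = ω* − 1 ≈ 0.4903.

ρ_SOR = 0.4903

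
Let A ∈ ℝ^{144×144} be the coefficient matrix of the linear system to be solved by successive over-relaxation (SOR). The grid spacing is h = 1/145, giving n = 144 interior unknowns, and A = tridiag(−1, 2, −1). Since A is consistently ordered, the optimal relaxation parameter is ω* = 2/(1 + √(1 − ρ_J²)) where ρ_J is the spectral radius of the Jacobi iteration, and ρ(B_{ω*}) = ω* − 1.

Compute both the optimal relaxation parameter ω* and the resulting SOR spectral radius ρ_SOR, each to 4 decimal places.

ρ_J = max_k |cos(kπ/145)| = cos(π/145) = 0.9998
1 − cos²(π/145) = sin²(π/145) ⇒ √(1−ρ_J²) = sin(π/145) = 0.02166.
Then 2/(1+√(1−ρ_J²)) = 2/(1+0.02166); ω* = 2/1.02166 = 1.9576.
ρ_SOR = ω* − 1 ≈ 0.9576.

ω* = 1.9576, ρ_SOR = 0.9576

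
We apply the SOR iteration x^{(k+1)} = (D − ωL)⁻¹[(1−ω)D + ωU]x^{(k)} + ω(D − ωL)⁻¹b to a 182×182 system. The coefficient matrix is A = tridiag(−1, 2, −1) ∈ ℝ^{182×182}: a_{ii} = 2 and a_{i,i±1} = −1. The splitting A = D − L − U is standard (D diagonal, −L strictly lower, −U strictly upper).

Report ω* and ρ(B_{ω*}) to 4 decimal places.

ω* = 1.9662, ρ_SOR = 0.9662

n=182: λ(B_J) = 1 − λ(A)/2 = cos(kπ/183); k=1 gives ρ_J = 0.9999.
√(1−ρ_J²) = |sin(π/183)| = 0.01717
ω* = 2/(1 + 0.01717) = 2/1.01717 = 1.9662.
ρ(B_{ω*}) = ω*−1 = 0.9662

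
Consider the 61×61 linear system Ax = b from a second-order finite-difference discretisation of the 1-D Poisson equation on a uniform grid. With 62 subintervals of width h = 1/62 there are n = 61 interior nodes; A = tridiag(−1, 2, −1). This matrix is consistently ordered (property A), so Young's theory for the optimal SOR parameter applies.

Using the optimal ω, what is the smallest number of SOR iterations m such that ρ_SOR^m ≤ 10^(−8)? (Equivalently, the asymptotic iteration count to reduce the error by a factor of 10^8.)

n=61: λ(B_J) = 1 − λ(A)/2 = cos(kπ/62); k=1 gives ρ_J = 0.9987165.
√(1−ρ_J²) simplifies to sin(π/62) = 0.0506492.
Then 2/(1+√(1−ρ_J²)) = 2/(1+0.0506492); ω* = 2/1.0506492 = 1.9035849.
Hence ρ(B_{ω*}) = 1.9035849 − 1 = 0.9035849.
For 8 digits: m = 8·ln10 / (−ln 0.9035849) = 18.4207/0.101385 = 181.691; round up → m = 182.

m = 182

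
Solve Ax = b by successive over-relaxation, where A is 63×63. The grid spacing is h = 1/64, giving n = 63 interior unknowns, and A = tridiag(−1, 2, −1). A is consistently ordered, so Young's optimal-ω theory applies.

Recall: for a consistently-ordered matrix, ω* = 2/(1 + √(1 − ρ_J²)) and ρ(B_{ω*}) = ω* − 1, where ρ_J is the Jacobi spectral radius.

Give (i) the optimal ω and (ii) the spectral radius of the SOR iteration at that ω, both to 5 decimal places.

ω* = 1.90645, ρ_SOR = 0.90645

½·tridiag(1,0,1) at n=63: λ_k = cos(kπ/64); max |λ| at k=1 ⇒ ρ_J = cos(π/64) ≈ 0.99880.
1 − cos²(π/64) = sin²(π/64) ⇒ √(1−ρ_J²) = sin(π/64) = 0.049068.
ω* = 2/(1 + 0.049068) = 2/1.049068 = 1.90645.
ρ_SOR = ω* − 1 ≈ 0.90645.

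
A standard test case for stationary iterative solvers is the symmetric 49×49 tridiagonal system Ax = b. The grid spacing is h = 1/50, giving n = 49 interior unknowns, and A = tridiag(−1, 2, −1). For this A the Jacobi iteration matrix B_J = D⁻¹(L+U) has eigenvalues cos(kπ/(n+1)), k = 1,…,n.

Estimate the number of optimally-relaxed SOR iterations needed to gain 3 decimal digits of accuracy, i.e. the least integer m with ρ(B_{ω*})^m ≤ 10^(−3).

[ρ_J] n=49: ρ(B_J) = cos(π/(n+1)) = cos(π/50) = 0.9980267.
√(1 − cos²(π/50)) = sin(π/50) ≈ 0.0627905.
ω* = 2/(1+0.0627905) = 1.8818384
[ρ_SOR] ω* − 1 = 0.8818384.
(0.8818384)^m ≤ 10^{−3}  ⇒  m·ln(0.8818384) ≤ −3·ln10  ⇒  m ≥ 54.934  ⇒  m = 55

m = 55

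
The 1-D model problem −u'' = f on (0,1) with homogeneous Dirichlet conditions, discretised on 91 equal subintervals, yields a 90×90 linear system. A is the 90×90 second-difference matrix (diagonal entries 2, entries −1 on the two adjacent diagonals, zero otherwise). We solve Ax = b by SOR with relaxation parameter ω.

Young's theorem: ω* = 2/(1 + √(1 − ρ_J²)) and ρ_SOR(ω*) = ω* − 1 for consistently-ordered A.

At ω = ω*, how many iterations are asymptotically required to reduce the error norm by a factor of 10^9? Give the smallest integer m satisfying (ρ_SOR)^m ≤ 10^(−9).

m = 301

B_J for the 90×90 system has eigenvalues cos(kπ/91); ρ_J = cos(π/91) = 0.9994041.
√(1−ρ_J²) = |sin(π/91)| = 0.0345161
Then 2/(1+√(1−ρ_J²)) = 2/(1+0.0345161); ω* = 2/1.0345161 = 1.9332710.
At ω = 1.9332710 every |λ(B_ω)| = ω−1, so ρ_SOR = 0.9332710.
9·ln10 = 20.7233; −ln(0.9332710) = 0.0690597; m = ⌈20.7233/0.0690597⌉ = ⌈300.078⌉ = 301.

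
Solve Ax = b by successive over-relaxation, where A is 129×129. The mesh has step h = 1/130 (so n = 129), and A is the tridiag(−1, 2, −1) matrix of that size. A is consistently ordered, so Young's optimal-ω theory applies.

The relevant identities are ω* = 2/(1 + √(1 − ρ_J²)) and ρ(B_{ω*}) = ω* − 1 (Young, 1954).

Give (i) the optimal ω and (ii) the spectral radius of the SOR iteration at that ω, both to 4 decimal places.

ω* = 1.9528, ρ_SOR = 0.9528

spectrum of D⁻¹(L+U) = {cos(kπ/130) : 1≤k≤129}; ρ_J = cos(π/130) = 0.9997.
root = sin(π/130) = 0.02416  (since 1−cos² = sin²).
ω* = 2/(1 + 0.02416) = 2/1.02416 = 1.9528.
ρ_SOR = ω* − 1 = 1.9528 − 1 = 0.9528.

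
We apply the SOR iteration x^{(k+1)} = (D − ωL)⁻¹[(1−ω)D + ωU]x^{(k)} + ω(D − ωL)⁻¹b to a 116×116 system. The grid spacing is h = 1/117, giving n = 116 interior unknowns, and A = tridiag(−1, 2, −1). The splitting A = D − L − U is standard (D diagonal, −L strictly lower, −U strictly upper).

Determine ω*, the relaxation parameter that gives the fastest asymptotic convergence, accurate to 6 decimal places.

ρ_J = max_k |cos(kπ/117)| = cos(π/117) = 0.999640
1 − cos²(π/117) = sin²(π/117) ⇒ √(1−ρ_J²) = sin(π/117) = 0.0268480.
So ω* = 2/1.0268480 = 1.947708 (Young).
and ρ(B_{ω*}) = 1.947708 − 1 = 0.947708.

ω* = 1.947708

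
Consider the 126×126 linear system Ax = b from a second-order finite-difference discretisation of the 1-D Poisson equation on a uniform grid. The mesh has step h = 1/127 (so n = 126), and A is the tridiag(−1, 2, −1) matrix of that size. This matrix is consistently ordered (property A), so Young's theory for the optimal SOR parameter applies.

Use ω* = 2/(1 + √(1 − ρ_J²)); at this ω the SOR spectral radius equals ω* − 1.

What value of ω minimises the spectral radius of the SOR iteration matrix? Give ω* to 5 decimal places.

ω* = 1.95173

½·tridiag(1,0,1) at n=126: λ_k = cos(kπ/127); max |λ| at k=1 ⇒ ρ_J = cos(π/127) ≈ 0.99969.
√(1 − cos²(π/127)) = sin(π/127) ≈ 0.024734.
ω* = 2/(1+0.024734) = 1.95173
ρ_SOR = ω* − 1 ≈ 0.95173.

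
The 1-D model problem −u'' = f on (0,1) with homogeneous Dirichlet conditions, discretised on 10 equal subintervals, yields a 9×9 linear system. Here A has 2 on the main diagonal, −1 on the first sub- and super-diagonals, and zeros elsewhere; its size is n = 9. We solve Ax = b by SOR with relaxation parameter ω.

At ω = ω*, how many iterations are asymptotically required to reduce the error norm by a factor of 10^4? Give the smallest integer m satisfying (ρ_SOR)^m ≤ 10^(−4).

m = 15

With n=9, ρ(Jacobi) = cos(π/10) = 0.9510565.
1 − cos²(π/10) = sin²(π/10) ⇒ √(1−ρ_J²) = sin(π/10) = 0.3090170.
Young: ω* = 2/(1+√(1−ρ_J²)) = 2/(1+0.3090170) = 2/1.3090170 = 1.5278640.
ρ(B_{ω*}) = ω*−1 = 0.5278640
ρ_SOR^m ≤ 10^(−4) ⇔ m ≥ 4·ln10/(−ln 0.5278640) = 9.21034/0.638917 = 14.416; m = ⌈14.416⌉ = 15.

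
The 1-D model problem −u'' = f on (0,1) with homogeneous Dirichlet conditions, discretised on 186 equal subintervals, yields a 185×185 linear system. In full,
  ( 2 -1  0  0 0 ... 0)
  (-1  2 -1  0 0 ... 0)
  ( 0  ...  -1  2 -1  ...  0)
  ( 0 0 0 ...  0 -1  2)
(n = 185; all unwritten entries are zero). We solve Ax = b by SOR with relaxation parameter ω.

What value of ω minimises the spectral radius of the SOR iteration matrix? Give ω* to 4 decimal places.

ρ_J = max_k |cos(kπ/186)| = cos(π/186) = 0.9999
√(1 − cos²(π/186)) = sin(π/186) ≈ 0.01689.
So ω* = 2/1.01689 = 1.9668 (Young).
At ω = 1.9668 every |λ(B_ω)| = ω−1, so ρ_SOR = 0.9668.

ω* = 1.9668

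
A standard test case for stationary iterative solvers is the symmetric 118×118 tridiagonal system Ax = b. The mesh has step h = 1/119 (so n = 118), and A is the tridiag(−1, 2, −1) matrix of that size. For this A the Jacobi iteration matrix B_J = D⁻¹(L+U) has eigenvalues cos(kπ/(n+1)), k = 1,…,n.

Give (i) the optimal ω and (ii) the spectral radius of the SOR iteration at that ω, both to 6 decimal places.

B_J for the 118×118 system has eigenvalues cos(kπ/119); ρ_J = cos(π/119) = 0.999652.
√(1 − cos²(π/119)) = sin(π/119) ≈ 0.0263969.
So ω* = 2/1.0263969 = 1.948564 (Young).
[ρ_SOR] ω* − 1 = 0.948564.

ω* = 1.948564, ρ_SOR = 0.948564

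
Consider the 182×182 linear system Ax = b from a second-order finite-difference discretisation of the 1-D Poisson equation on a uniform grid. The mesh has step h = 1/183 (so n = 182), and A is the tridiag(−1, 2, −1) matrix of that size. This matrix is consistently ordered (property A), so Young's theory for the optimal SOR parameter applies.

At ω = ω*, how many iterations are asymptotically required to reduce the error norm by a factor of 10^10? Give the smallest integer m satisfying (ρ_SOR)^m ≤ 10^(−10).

m = 671

n=182: λ(B_J) = 1 − λ(A)/2 = cos(kπ/183); k=1 gives ρ_J = 0.9998526.
√(1 − cos²(π/183)) = sin(π/183) ≈ 0.0171663.
ω* = 2/(1 + 0.0171663) = 2/1.0171663 = 1.9662468.
ρ_SOR = ω* − 1 = 1.9662468 − 1 = 0.9662468.
(0.9662468)^m ≤ 10^{−10}  ⇒  m·ln(0.9662468) ≤ −10·ln10  ⇒  m ≥ 670.605  ⇒  m = 671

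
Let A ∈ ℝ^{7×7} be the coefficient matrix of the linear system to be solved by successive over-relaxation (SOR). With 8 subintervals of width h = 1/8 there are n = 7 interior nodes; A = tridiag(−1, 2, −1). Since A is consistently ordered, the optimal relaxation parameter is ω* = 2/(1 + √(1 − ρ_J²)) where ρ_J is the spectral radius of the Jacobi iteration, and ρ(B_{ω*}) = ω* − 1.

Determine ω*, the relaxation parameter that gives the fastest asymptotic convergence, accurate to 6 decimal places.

ω* = 1.446463

spectrum of D⁻¹(L+U) = {cos(kπ/8) : 1≤k≤7}; ρ_J = cos(π/8) = 0.923880.
√(1−ρ_J²) simplifies to sin(π/8) = 0.3826834.
ω* = 2/(1 + 0.3826834) = 2/1.3826834 = 1.446463.
ρ_SOR = ω* − 1 ≈ 0.446463.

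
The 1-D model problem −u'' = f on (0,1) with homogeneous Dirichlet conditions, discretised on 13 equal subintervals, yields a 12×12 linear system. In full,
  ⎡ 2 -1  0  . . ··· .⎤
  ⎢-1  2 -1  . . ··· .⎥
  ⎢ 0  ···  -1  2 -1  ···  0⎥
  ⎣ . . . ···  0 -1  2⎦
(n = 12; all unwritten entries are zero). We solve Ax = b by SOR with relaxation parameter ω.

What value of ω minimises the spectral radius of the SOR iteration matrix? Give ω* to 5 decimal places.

spectrum of D⁻¹(L+U) = {cos(kπ/13) : 1≤k≤12}; ρ_J = cos(π/13) = 0.97094.
1 − cos²(π/13) = sin²(π/13) ⇒ √(1−ρ_J²) = sin(π/13) = 0.239316.
[ω*] 2 ÷ (1 + 0.239316) = 2 ÷ 1.239316 = 1.61379.
ρ_SOR = ω* − 1 = 1.61379 − 1 = 0.61379.

ω* = 1.61379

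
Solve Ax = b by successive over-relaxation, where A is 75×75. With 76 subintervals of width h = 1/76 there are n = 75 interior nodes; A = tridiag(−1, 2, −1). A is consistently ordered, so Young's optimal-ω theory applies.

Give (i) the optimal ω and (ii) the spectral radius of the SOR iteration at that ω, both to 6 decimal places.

ω* = 1.920630, ρ_SOR = 0.920630

spectrum of D⁻¹(L+U) = {cos(kπ/76) : 1≤k≤75}; ρ_J = cos(π/76) = 0.999146.
√(1 − cos²(π/76)) = sin(π/76) ≈ 0.0413250.
So ω* = 2/1.0413250 = 1.920630 (Young).
ρ(B_{ω*}) = ω*−1 = 0.920630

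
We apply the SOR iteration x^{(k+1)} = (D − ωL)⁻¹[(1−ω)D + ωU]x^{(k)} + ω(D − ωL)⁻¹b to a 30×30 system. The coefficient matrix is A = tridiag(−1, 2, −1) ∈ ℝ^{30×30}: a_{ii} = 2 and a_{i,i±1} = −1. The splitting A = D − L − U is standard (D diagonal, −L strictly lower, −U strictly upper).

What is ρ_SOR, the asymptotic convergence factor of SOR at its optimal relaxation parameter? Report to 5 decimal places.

ρ_SOR = 0.81625

spectrum of D⁻¹(L+U) = {cos(kπ/31) : 1≤k≤30}; ρ_J = cos(π/31) = 0.99487.
√(1−ρ_J²) simplifies to sin(π/31) = 0.101168.
ω* = 2/(1+0.101168) = 1.81625
ρ_SOR = ω* − 1 = 1.81625 − 1 = 0.81625.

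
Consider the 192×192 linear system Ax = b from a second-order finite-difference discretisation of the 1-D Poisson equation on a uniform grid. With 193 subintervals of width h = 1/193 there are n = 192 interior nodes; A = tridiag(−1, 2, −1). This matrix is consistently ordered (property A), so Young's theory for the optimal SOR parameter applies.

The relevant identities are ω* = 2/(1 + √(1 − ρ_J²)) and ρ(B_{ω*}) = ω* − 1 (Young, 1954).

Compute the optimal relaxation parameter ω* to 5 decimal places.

[ρ_J] n=192: ρ(B_J) = cos(π/(n+1)) = cos(π/193) = 0.99987.
root = sin(π/193) = 0.016277  (since 1−cos² = sin²).
ω* = 2/(1 + 0.016277) = 2/1.016277 = 1.96797.
ρ_SOR = ω* − 1 ≈ 0.96797.

ω* = 1.96797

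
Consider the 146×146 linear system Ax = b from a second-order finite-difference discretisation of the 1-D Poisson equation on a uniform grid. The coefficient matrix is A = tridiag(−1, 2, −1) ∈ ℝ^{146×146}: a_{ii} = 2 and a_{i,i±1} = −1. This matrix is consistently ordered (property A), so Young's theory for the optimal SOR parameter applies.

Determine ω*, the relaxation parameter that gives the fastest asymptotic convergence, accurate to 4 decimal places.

ω* = 1.9582

With n=146, ρ(Jacobi) = cos(π/147) = 0.9998.
√(1 − cos²(π/147)) = sin(π/147) ≈ 0.02137.
ω* = 2/(1 + 0.02137) = 2/1.02137 = 1.9582.
ρ(B_{ω*}) = ω*−1 = 0.9582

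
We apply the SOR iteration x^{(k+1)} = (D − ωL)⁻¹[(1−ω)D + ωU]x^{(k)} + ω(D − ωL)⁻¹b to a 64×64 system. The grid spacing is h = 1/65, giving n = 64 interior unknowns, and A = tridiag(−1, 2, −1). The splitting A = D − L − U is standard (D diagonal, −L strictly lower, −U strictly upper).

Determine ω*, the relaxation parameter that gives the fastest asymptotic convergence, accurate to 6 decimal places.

n=64: λ(B_J) = 1 − λ(A)/2 = cos(kπ/65); k=1 gives ρ_J = 0.998832.
√(1−ρ_J²) = |sin(π/65)| = 0.0483134
Then 2/(1+√(1−ρ_J²)) = 2/(1+0.0483134); ω* = 2/1.0483134 = 1.907826.
[ρ_SOR] ω* − 1 = 0.907826.

ω* = 1.907826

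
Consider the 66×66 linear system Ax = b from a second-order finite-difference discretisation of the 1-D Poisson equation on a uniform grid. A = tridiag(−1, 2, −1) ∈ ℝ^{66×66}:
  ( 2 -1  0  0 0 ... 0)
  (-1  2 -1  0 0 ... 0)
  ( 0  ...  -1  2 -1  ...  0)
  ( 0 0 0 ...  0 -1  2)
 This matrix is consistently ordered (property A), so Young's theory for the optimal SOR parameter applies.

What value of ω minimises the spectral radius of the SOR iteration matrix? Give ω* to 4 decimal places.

ω* = 1.9105

[ρ_J] n=66: ρ(B_J) = cos(π/(n+1)) = cos(π/67) = 0.9989.
1 − cos²(π/67) = sin²(π/67) ⇒ √(1−ρ_J²) = sin(π/67) = 0.04687.
ω* = 2/(1+0.04687) = 1.9105
and ρ(B_{ω*}) = 1.9105 − 1 = 0.9105.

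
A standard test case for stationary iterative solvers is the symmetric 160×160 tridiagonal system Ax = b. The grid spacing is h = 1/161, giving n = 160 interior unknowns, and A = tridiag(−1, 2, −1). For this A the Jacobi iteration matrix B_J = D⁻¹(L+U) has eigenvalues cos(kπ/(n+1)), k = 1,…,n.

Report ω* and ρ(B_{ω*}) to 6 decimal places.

With n=160, ρ(Jacobi) = cos(π/161) = 0.999810.
√(1−ρ_J²) = |sin(π/161)| = 0.0195118
So ω* = 2/1.0195118 = 1.961723 (Young).
[ρ_SOR] ω* − 1 = 0.961723.

ω* = 1.961723, ρ_SOR = 0.961723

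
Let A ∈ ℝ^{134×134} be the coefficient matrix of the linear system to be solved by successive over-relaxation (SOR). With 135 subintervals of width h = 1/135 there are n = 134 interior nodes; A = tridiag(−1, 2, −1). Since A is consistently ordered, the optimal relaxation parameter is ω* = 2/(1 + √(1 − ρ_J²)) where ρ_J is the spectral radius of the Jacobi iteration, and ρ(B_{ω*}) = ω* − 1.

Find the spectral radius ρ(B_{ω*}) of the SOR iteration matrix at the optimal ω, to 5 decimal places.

[ρ_J] n=134: ρ(B_J) = cos(π/(n+1)) = cos(π/135) = 0.99973.
√(1 − cos²(π/135)) = sin(π/135) ≈ 0.023269.
ω* = 2 / (1 + 0.023269) = 2 / 1.023269 ≈ 1.95452.
Hence ρ(B_{ω*}) = 1.95452 − 1 = 0.95452.

ρ_SOR = 0.95452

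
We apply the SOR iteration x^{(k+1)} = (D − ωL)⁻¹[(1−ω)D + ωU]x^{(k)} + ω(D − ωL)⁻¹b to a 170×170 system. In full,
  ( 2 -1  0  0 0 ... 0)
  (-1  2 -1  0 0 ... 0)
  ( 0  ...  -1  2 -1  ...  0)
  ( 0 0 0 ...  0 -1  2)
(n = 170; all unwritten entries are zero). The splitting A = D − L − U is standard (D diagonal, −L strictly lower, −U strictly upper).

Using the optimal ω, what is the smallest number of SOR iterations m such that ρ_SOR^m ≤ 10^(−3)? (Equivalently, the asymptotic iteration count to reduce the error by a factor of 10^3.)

m = 188

spectrum of D⁻¹(L+U) = {cos(kπ/171) : 1≤k≤170}; ρ_J = cos(π/171) = 0.9998312.
1 − cos²(π/171) = sin²(π/171) ⇒ √(1−ρ_J²) = sin(π/171) = 0.0183709.
ω* = 2/(1 + 0.0183709) = 2/1.0183709 = 1.9639210.
Hence ρ(B_{ω*}) = 1.9639210 − 1 = 0.9639210.
3·ln10 = 6.90776; −ln(0.9639210) = 0.0367459; m = ⌈6.90776/0.0367459⌉ = ⌈187.987⌉ = 188.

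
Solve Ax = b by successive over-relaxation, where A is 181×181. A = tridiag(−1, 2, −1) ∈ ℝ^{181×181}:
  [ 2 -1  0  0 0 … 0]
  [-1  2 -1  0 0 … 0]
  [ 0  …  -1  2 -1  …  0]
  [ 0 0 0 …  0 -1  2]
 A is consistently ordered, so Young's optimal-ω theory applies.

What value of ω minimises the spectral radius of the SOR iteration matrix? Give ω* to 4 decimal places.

ω* = 1.9661

½·tridiag(1,0,1) at n=181: λ_k = cos(kπ/182); max |λ| at k=1 ⇒ ρ_J = cos(π/182) ≈ 0.9999.
√(1 − cos²(π/182)) = sin(π/182) ≈ 0.01726.
Young: ω* = 2/(1+√(1−ρ_J²)) = 2/(1+0.01726) = 2/1.01726 = 1.9661.
[ρ_SOR] ω* − 1 = 0.9661.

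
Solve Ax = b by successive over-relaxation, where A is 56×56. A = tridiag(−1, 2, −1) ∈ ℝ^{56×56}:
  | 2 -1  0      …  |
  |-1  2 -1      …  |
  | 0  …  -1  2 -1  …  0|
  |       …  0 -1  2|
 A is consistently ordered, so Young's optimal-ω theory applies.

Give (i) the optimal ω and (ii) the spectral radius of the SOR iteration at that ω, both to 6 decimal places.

ω* = 1.895577, ρ_SOR = 0.895577

[ρ_J] n=56: ρ(B_J) = cos(π/(n+1)) = cos(π/57) = 0.998482.
√(1 − cos²(π/57)) = sin(π/57) ≈ 0.0550878.
ω* = 2/(1 + 0.0550878) = 2/1.0550878 = 1.895577.
Hence ρ(B_{ω*}) = 1.895577 − 1 = 0.895577.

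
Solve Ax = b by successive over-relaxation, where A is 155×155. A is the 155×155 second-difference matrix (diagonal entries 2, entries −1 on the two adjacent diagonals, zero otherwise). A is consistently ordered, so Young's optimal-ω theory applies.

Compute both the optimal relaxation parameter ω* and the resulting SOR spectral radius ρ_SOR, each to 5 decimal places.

½·tridiag(1,0,1) at n=155: λ_k = cos(kπ/156); max |λ| at k=1 ⇒ ρ_J = cos(π/156) ≈ 0.99980.
root = sin(π/156) = 0.020137  (since 1−cos² = sin²).
Then 2/(1+√(1−ρ_J²)) = 2/(1+0.020137); ω* = 2/1.020137 = 1.96052.
ρ(B_{ω*}) = ω*−1 = 0.96052

ω* = 1.96052, ρ_SOR = 0.96052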